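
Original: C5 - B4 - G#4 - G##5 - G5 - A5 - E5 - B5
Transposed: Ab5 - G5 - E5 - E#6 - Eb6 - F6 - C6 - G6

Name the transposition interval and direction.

up a minor sixth

From C5 to Ab5 is 6 letter names — a sixth of some quality.
C5 to Ab5 is 8 semitones, which makes it a minor sixth; the second version is higher, so the direction is up.
Checking another pair — B5 → G6 — gives the same interval.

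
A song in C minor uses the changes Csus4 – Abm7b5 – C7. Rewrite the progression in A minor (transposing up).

C minor up to A minor is a major sixth; each chord root moves by that interval while the quality stays the same.
Csus4: root C up a major sixth → A, giving Asus4.
Abm7b5: root Ab up a major sixth → F, giving Fm7b5.
C7: root C up a major sixth → A, giving A7.

Asus4 Fm7b5 A7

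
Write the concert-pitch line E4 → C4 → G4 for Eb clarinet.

C#4 A3 E4

Written C4 sounds as Eb4 on the Eb clarinet, so concert pitches are written a minor third down.
E4 to C#4
C4 to A3
G4 to E4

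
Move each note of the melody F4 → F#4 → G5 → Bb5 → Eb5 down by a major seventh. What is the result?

Gb3 G3 Ab4 Cb5 Fb4

F4 to Gb3
F#4 to G3
G5 to Ab4
Bb5 to Cb5
Eb5 to Fb4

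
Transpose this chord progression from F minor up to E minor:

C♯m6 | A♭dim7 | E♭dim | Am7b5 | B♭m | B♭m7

F minor up to E minor is a major seventh; each chord root moves by that interval while the quality stays the same.
C♯m6: root C♯ up a major seventh → B#, giving B#m6.
A♭dim7: root A♭ up a major seventh → G, giving Gdim7.
E♭dim: root E♭ up a major seventh → D, giving Ddim.
Am7b5: root A up a major seventh → G#, giving G#m7b5.
B♭m: root B♭ up a major seventh → A, giving Am.
B♭m7: root B♭ up a major seventh → A, giving Am7.

B#m6 Gdim7 Ddim G#m7b5 Am Am7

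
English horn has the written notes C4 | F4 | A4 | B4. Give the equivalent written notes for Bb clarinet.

G3 C4 E4 F#4

First find concert pitch: the English horn sounds a perfect fifth below written, so C4 F4 A4 B4 sounds F3 Bb3 D4 E4.
Then write for Bb clarinet: it sounds a major second below written, so the part must be a major second above concert.
F3 → G3
Bb3 → C4
D4 → E4
E4 → F#4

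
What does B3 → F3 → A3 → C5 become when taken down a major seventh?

C3 Gb2 Bb2 Db4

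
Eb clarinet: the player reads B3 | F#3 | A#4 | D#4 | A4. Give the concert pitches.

Written C4 on the Eb clarinet sounds as Eb4, a minor third higher; apply that shift to every note.
B3 becomes D4
F#3 becomes A3
A#4 becomes C#5
D#4 becomes F#4
A4 becomes C5

D4 A3 C#5 F#4 C5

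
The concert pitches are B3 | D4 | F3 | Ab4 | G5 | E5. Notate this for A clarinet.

D4 F4 Ab3 Cb5 Bb5 G5

The A clarinet sounds a minor third below written, so the written part must be a minor third above concert — transpose each note up.
B3 -> D4
D4 -> F4
F3 -> Ab3
Ab4 -> Cb5
G5 -> Bb5
E5 -> G5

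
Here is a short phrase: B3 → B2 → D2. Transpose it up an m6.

B3 gives G4
B2 gives G3
D2 gives Bb2

G4 G3 Bb2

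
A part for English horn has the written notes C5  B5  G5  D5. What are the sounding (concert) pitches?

Written C4 on the English horn sounds as F3, a perfect fifth lower; apply that shift to every note.
C5 -> F4
B5 -> E5
G5 -> C5
D5 -> G4

F4 E5 C5 G4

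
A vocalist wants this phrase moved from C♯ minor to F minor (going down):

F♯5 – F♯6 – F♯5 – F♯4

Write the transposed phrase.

C♯ minor to F minor down is an augmented fifth, so every note moves down by that interval.
F#5 to Bb4
F#6 to Bb5
F#5 to Bb4
F#4 to Bb3

Bb4 Bb5 Bb4 Bb3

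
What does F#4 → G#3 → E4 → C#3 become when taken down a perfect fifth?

B3 C#3 A3 F#2

F#4 gives B3
G#3 gives C#3
E4 gives A3
C#3 gives F#2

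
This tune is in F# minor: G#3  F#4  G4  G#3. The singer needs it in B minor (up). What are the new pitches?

C#4 B4 C5 C#4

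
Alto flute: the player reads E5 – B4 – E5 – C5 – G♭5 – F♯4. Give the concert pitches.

B4 F#4 B4 G4 Db5 C#4

Written C4 on the alto flute sounds as G3, a perfect fourth lower; apply that shift to every note.
E5 to B4
B4 to F#4
E5 to B4
C5 to G4
Gb5 to Db5
F#4 to C#4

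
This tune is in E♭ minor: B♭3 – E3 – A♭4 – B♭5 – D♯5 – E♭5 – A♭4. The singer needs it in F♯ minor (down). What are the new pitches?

From E♭ down to F♯ is a diminished seventh; apply that to each pitch.
Bb3 becomes C#3
E3 becomes F##2
Ab4 becomes B3
Bb5 becomes C#5
D#5 becomes E##4
Eb5 becomes F#4
Ab4 becomes B3

C#3 F##2 B3 C#5 E##4 F#4 B3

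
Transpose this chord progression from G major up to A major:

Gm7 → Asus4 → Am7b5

G major up to A major is a major second; each chord root moves by that interval while the quality stays the same.
Gm7: root G up a major second → A, giving Am7.
Asus4: root A up a major second → B, giving Bsus4.
Am7b5: root A up a major second → B, giving Bm7b5.

Am7 Bsus4 Bm7b5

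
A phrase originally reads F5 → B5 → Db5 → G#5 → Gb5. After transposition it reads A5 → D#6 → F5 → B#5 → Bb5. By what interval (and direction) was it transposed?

up a major third

Take the first pair: F5 → A5. F to A spans 3 letter names, so the interval is some kind of third.
F5 to A5 is 4 semitones, which makes it a major third; the second version is higher, so the direction is up.
Checking another pair — Gb5 → Bb5 — gives the same interval.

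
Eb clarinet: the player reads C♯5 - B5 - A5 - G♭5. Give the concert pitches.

E5 D6 C6 Bbb5

Written C4 on the Eb clarinet sounds as Eb4, a minor third higher; apply that shift to every note.
C#5 becomes E5
B5 becomes D6
A5 becomes C6
Gb5 becomes Bbb5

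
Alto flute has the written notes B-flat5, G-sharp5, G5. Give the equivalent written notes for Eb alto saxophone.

D6 B#5 B5

First find concert pitch: the alto flute sounds a perfect fourth below written, so B-flat5 G-sharp5 G5 sounds F5 D#5 D5.
Then write for Eb alto saxophone: it sounds a major sixth below written, so the part must be a major sixth above concert.
F5 → D6
D#5 → B#5
D5 → B5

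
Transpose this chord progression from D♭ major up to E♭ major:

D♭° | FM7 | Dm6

Eb° GM7 Em6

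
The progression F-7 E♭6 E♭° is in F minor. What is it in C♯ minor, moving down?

C#-7 B6 B°

F minor down to C♯ minor is a diminished fourth; each chord root moves by that interval while the quality stays the same.
F-7: root F down a diminished fourth → C#, giving C#-7.
E♭6: root E♭ down a diminished fourth → B, giving B6.
E♭°: root E♭ down a diminished fourth → B, giving B°.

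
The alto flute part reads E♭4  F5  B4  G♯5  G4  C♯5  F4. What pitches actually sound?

Bb3 C5 F#4 D#5 D4 G#4 C4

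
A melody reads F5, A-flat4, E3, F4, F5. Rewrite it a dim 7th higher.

Ebb6 Gbb5 Db4 Ebb5 Ebb6

F5: a seventh up reaches E, and 9 semitones makes it Ebb6.
Ab4 up a diminished seventh is Gbb5.
E3 up a diminished seventh is Db4.
A diminished seventh up from F4 gives Ebb5.
F5: a seventh up reaches E, and 9 semitones makes it Ebb6.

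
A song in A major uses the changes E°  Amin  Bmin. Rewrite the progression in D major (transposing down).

A° Dmin Emin

A major down to D major is a perfect fifth; each chord root moves by that interval while the quality stays the same.
E°: root E down a perfect fifth → A, giving A°.
Amin: root A down a perfect fifth → D, giving Dmin.
Bmin: root B down a perfect fifth → E, giving Emin.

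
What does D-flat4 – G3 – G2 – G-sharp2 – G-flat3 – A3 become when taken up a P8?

Db4 -> Db5
G3 -> G4
G2 -> G3
G#2 -> G#3
Gb3 -> Gb4
A3 -> A4

Db5 G4 G3 G#3 Gb4 A4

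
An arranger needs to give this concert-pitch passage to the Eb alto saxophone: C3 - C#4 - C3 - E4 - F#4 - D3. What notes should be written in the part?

A3 A#4 A3 C#5 D#5 B3

The Eb alto saxophone sounds a major sixth below written, so the written part must be a major sixth above concert — transpose each note up.
C3 → A3
C#4 → A#4
C3 → A3
E4 → C#5
F#4 → D#5
D3 → B3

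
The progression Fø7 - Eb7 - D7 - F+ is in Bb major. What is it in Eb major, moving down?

Bbø7 Ab7 G7 Bb+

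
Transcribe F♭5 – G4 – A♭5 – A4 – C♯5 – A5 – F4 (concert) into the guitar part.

Fb6 G5 Ab6 A5 C#6 A6 F5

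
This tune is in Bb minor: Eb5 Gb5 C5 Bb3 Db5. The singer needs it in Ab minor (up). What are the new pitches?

Bb minor to Ab minor up is a minor seventh, so every note moves up by that interval.
Eb5 -> Db6
Gb5 -> Fb6
C5 -> Bb5
Bb3 -> Ab4
Db5 -> Cb6

Db6 Fb6 Bb5 Ab4 Cb6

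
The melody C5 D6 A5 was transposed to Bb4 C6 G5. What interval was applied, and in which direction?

Take the first pair: C5 → Bb4. C to B spans 2 letter names, so the interval is some kind of second.
Bb4 to C5 is 2 semitones, which makes it a major second; the second version is lower, so the direction is down.
Checking another pair — A5 → G5 — gives the same interval.

down a major second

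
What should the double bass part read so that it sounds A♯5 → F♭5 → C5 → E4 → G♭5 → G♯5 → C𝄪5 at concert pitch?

A#6 Fb6 C6 E5 Gb6 G#6 C##6

Written C4 sounds as C3 on the double bass, so concert pitches are written a perfect octave up.
A#5 gives A#6
Fb5 gives Fb6
C5 gives C6
E4 gives E5
Gb5 gives Gb6
G#5 gives G#6
C##5 gives C##6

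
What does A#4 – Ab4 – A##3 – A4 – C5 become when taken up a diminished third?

C5 Cbb5 C#4 Cb5 Ebb5

A#4 gives C5
Ab4 gives Cbb5
A##3 gives C#4
A4 gives Cb5
C5 gives Ebb5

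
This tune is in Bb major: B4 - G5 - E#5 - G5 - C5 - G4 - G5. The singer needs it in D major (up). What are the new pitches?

From Bb up to D is a major third; apply that to each pitch.
B4 gives D#5
G5 gives B5
E#5 gives G##5
G5 gives B5
C5 gives E5
G4 gives B4
G5 gives B5

D#5 B5 G##5 B5 E5 B4 B5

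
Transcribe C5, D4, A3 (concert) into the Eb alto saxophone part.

Written C4 sounds as Eb3 on the Eb alto saxophone, so concert pitches are written a major sixth up.
C5 becomes A5
D4 becomes B4
A3 becomes F#4

A5 B4 F#4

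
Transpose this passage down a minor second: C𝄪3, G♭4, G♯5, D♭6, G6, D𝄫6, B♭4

B##2 F4 F##5 C6 F#6 Cb6 A4

C##3 becomes B##2
Gb4 becomes F4
G#5 becomes F##5
Db6 becomes C6
G6 becomes F#6
Dbb6 becomes Cb6
Bb4 becomes A4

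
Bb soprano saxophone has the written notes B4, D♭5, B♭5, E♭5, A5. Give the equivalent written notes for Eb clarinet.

F#4 Ab4 F5 Bb4 E5

First find concert pitch: the Bb soprano saxophone sounds a major second below written, so B4 D♭5 B♭5 E♭5 A5 sounds A4 Cb5 Ab5 Db5 G5.
Then write for Eb clarinet: it sounds a minor third above written, so the part must be a minor third below concert.
A4 → F#4
Cb5 → Ab4
Ab5 → F5
Db5 → Bb4
G5 → E5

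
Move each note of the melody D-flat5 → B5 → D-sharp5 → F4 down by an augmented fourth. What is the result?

Db5 gives Abb4
B5 gives F5
D#5 gives A4
F4 gives Cb4

Abb4 F5 A4 Cb4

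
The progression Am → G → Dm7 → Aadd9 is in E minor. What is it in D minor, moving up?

Gm F Cm7 Gadd9

E minor up to D minor is a minor seventh; each chord root moves by that interval while the quality stays the same.
Am: root A up a minor seventh → G, giving Gm.
G: root G up a minor seventh → F, giving F.
Dm7: root D up a minor seventh → C, giving Cm7.
Aadd9: root A up a minor seventh → G, giving Gadd9.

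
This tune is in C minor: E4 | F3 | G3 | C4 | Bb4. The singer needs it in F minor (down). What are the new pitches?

A3 Bb2 C3 F3 Eb4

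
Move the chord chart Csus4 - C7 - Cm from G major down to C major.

Fsus4 F7 Fm

G major down to C major is a perfect fifth; each chord root moves by that interval while the quality stays the same.
Csus4: root C down a perfect fifth → F, giving Fsus4.
C7: root C down a perfect fifth → F, giving F7.
Cm: root C down a perfect fifth → F, giving Fm.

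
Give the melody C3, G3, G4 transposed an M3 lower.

C3 down a major third is Ab2.
G3 down a major third is Eb3.
G4 down a major third is Eb4.

Ab2 Eb3 Eb4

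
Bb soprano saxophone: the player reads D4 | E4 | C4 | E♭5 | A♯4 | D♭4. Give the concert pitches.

Written C4 on the Bb soprano saxophone sounds as Bb3, a major second lower; apply that shift to every note.
D4 gives C4
E4 gives D4
C4 gives Bb3
Eb5 gives Db5
A#4 gives G#4
Db4 gives Cb4

C4 D4 Bb3 Db5 G#4 Cb4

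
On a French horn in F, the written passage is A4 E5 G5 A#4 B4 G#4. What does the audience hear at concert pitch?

D4 A4 C5 D#4 E4 C#4

Written C4 on the French horn in F sounds as F3, a perfect fifth lower; apply that shift to every note.
A4 -> D4
E5 -> A4
G5 -> C5
A#4 -> D#4
B4 -> E4
G#4 -> C#4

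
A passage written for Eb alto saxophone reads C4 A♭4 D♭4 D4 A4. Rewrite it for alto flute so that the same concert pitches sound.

Ab3 Fb4 Bbb3 Bb3 F4

First find concert pitch: the Eb alto saxophone sounds a major sixth below written, so C4 A♭4 D♭4 D4 A4 sounds Eb3 Cb4 Fb3 F3 C4.
Then write for alto flute: it sounds a perfect fourth below written, so the part must be a perfect fourth above concert.
Eb3 → Ab3
Cb4 → Fb4
Fb3 → Bbb3
F3 → Bb3
C4 → F4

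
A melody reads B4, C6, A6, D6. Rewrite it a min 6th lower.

B4: a sixth down reaches D, and 8 semitones makes it D#4.
A minor sixth down from C6 gives E5.
A6: a sixth down reaches C, and 8 semitones makes it C#6.
D6 down a minor sixth is F#5.

D#4 E5 C#6 F#5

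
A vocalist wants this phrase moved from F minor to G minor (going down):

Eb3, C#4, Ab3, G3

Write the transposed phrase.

F minor to G minor down is a minor seventh, so every note moves down by that interval.
Eb3 -> F2
C#4 -> D#3
Ab3 -> Bb2
G3 -> A2

F2 D#3 Bb2 A2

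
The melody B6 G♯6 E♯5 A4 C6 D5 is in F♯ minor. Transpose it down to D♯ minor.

From F♯ down to D♯ is a minor third; apply that to each pitch.
B6 gives G#6
G#6 gives E#6
E#5 gives C##5
A4 gives F#4
C6 gives A5
D5 gives B4

G#6 E#6 C##5 F#4 A5 B4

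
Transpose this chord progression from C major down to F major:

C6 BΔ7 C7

F6 EΔ7 F7

C major down to F major is a perfect fifth; each chord root moves by that interval while the quality stays the same.
C6: root C down a perfect fifth → F, giving F6.
BΔ7: root B down a perfect fifth → E, giving EΔ7.
C7: root C down a perfect fifth → F, giving F7.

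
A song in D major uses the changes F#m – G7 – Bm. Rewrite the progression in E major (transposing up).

G#m A7 C#m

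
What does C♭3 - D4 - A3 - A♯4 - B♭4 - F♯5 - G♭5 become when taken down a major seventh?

Cb3 gives Dbb2
D4 gives Eb3
A3 gives Bb2
A#4 gives B3
Bb4 gives Cb4
F#5 gives G4
Gb5 gives Abb4

Dbb2 Eb3 Bb2 B3 Cb4 G4 Abb4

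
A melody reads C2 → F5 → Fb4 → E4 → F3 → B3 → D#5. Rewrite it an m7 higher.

A minor seventh up from C2 gives Bb2.
F5 up a minor seventh is Eb6.
Fb4: a seventh up reaches E, and 10 semitones makes it Ebb5.
E4: a seventh up reaches D, and 10 semitones makes it D5.
F3: a seventh up reaches E, and 10 semitones makes it Eb4.
B3: a seventh up reaches A, and 10 semitones makes it A4.
A minor seventh up from D#5 gives C#6.

Bb2 Eb6 Ebb5 D5 Eb4 A4 C#6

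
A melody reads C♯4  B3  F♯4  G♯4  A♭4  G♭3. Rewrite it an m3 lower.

C#4 down a minor third is A#3.
B3 down a minor third is G#3.
F#4 down a minor third is D#4.
G#4 down a minor third is E#4.
Ab4: a third down reaches F, and 3 semitones makes it F4.
A minor third down from Gb3 gives Eb3.

A#3 G#3 D#4 E#4 F4 Eb3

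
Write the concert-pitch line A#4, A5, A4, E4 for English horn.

E#5 E6 E5 B4

The English horn sounds a perfect fifth below written, so the written part must be a perfect fifth above concert — transpose each note up.
A#4 -> E#5
A5 -> E6
A4 -> E5
E4 -> B4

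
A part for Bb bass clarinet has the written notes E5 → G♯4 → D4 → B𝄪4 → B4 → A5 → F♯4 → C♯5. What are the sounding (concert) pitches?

D4 F#3 C3 A##3 A3 G4 E3 B3

The Bb bass clarinet sounds a major ninth below written, so transpose each written note down a major ninth.
E5 becomes D4
G#4 becomes F#3
D4 becomes C3
B##4 becomes A##3
B4 becomes A3
A5 becomes G4
F#4 becomes E3
C#5 becomes B3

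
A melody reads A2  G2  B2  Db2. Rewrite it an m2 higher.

A minor second up from A2 gives Bb2.
G2 up a minor second is Ab2.
B2: a second up reaches C, and 1 semitone makes it C3.
Db2 up a minor second is Ebb2.

Bb2 Ab2 C3 Ebb2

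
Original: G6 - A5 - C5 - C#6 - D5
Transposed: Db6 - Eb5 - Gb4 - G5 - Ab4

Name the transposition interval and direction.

From G6 to Db6 is 4 letter names — a fourth of some quality.
Db6 to G6 is 6 semitones, which makes it an augmented fourth; the second version is lower, so the direction is down.
Checking another pair — D5 → Ab4 — gives the same interval.

down an augmented fourth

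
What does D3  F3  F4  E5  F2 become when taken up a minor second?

Eb3 Gb3 Gb4 F5 Gb2

D3 → Eb3
F3 → Gb3
F4 → Gb4
E5 → F5
F2 → Gb2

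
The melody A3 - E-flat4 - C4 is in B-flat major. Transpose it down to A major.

B-flat major to A major down is a minor second, so every note moves down by that interval.
A3 → G#3
Eb4 → D4
C4 → B3

G#3 D4 B3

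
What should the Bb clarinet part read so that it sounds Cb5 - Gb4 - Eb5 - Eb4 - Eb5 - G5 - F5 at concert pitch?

Db5 Ab4 F5 F4 F5 A5 G5

Written C4 sounds as Bb3 on the Bb clarinet, so concert pitches are written a major second up.
Cb5 → Db5
Gb4 → Ab4
Eb5 → F5
Eb4 → F4
Eb5 → F5
G5 → A5
F5 → G5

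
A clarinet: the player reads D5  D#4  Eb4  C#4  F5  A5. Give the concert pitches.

Written C4 on the A clarinet sounds as A3, a minor third lower; apply that shift to every note.
D5 -> B4
D#4 -> B#3
Eb4 -> C4
C#4 -> A#3
F5 -> D5
A5 -> F#5

B4 B#3 C4 A#3 D5 F#5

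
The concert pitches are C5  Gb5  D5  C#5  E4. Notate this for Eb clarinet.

Written C4 sounds as Eb4 on the Eb clarinet, so concert pitches are written a minor third down.
C5 becomes A4
Gb5 becomes Eb5
D5 becomes B4
C#5 becomes A#4
E4 becomes C#4

A4 Eb5 B4 A#4 C#4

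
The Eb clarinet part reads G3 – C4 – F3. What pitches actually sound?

Bb3 Eb4 Ab3

Written C4 on the Eb clarinet sounds as Eb4, a minor third higher; apply that shift to every note.
G3 gives Bb3
C4 gives Eb4
F3 gives Ab3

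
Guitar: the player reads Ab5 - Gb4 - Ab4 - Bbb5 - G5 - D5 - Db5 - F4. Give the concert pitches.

The guitar sounds a perfect octave below written, so transpose each written note down a perfect octave.
Ab5 becomes Ab4
Gb4 becomes Gb3
Ab4 becomes Ab3
Bbb5 becomes Bbb4
G5 becomes G4
D5 becomes D4
Db5 becomes Db4
F4 becomes F3

Ab4 Gb3 Ab3 Bbb4 G4 D4 Db4 F3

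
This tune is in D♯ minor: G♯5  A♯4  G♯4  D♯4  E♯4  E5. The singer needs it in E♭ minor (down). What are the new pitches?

From D♯ down to E♭ is an augmented seventh; apply that to each pitch.
G#5 gives Ab4
A#4 gives Bb3
G#4 gives Ab3
D#4 gives Eb3
E#4 gives F3
E5 gives Fb4

Ab4 Bb3 Ab3 Eb3 F3 Fb4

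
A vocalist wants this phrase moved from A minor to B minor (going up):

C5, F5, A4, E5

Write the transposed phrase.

A minor to B minor up is a major second, so every note moves up by that interval.
C5 gives D5
F5 gives G5
A4 gives B4
E5 gives F#5

D5 G5 B4 F#5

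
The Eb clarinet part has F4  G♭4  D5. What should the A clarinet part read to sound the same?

First find concert pitch: the Eb clarinet sounds a minor third above written, so F4 G♭4 D5 sounds Ab4 Bbb4 F5.
Then write for A clarinet: it sounds a minor third below written, so the part must be a minor third above concert.
Ab4 → Cb5
Bbb4 → Dbb5
F5 → Ab5

Cb5 Dbb5 Ab5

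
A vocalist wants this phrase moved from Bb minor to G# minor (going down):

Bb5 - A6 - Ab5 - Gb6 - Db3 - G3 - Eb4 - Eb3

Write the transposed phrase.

From Bb down to G# is a diminished third; apply that to each pitch.
Bb5 -> G#5
A6 -> F##6
Ab5 -> F#5
Gb6 -> E6
Db3 -> B2
G3 -> E#3
Eb4 -> C#4
Eb3 -> C#3

G#5 F##6 F#5 E6 B2 E#3 C#4 C#3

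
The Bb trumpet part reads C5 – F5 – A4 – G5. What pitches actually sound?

Bb4 Eb5 G4 F5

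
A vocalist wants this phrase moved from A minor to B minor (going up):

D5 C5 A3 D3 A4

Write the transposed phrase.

From A up to B is a major second; apply that to each pitch.
D5 → E5
C5 → D5
A3 → B3
D3 → E3
A4 → B4

E5 D5 B3 E3 B4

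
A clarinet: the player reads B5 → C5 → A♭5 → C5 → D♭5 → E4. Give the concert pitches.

The A clarinet sounds a minor third below written, so transpose each written note down a minor third.
B5 to G#5
C5 to A4
Ab5 to F5
C5 to A4
Db5 to Bb4
E4 to C#4

G#5 A4 F5 A4 Bb4 C#4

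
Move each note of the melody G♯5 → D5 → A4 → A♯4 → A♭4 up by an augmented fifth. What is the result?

An augmented fifth up from G#5 gives D##6.
D5 up an augmented fifth is A#5.
An augmented fifth up from A4 gives E#5.
A#4: a fifth up reaches E, and 8 semitones makes it E##5.
An augmented fifth up from Ab4 gives E5.

D##6 A#5 E#5 E##5 E5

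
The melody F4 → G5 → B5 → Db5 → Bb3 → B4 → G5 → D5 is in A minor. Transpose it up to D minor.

A minor to D minor up is a perfect fourth, so every note moves up by that interval.
F4 becomes Bb4
G5 becomes C6
B5 becomes E6
Db5 becomes Gb5
Bb3 becomes Eb4
B4 becomes E5
G5 becomes C6
D5 becomes G5

Bb4 C6 E6 Gb5 Eb4 E5 C6 G5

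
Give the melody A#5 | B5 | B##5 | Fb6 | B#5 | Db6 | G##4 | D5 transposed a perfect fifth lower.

A#5 becomes D#5
B5 becomes E5
B##5 becomes E##5
Fb6 becomes Bbb5
B#5 becomes E#5
Db6 becomes Gb5
G##4 becomes C##4
D5 becomes G4

D#5 E5 E##5 Bbb5 E#5 Gb5 C##4 G4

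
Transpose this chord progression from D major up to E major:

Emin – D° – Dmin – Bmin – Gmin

F#min E° Emin C#min Amin

D major up to E major is a major second; each chord root moves by that interval while the quality stays the same.
Emin: root E up a major second → F#, giving F#min.
D°: root D up a major second → E, giving E°.
Dmin: root D up a major second → E, giving Emin.
Bmin: root B up a major second → C#, giving C#min.
Gmin: root G up a major second → A, giving Amin.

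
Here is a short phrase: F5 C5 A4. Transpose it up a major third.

F5 gives A5
C5 gives E5
A4 gives C#5

A5 E5 C#5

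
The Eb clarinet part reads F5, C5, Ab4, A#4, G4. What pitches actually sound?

The Eb clarinet sounds a minor third above written, so transpose each written note up a minor third.
F5 to Ab5
C5 to Eb5
Ab4 to Cb5
A#4 to C#5
G4 to Bb4

Ab5 Eb5 Cb5 C#5 Bb4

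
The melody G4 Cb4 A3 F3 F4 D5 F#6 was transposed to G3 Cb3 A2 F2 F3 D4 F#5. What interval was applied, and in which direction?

Take the first pair: G4 → G3. G to G spans 8 letter names, so the interval is some kind of octave.
G3 to G4 is 12 semitones, which makes it a perfect octave; the second version is lower, so the direction is down.
Checking another pair — F#6 → F#5 — gives the same interval.

down a perfect octave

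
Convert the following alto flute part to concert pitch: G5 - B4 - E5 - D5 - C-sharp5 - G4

D5 F#4 B4 A4 G#4 D4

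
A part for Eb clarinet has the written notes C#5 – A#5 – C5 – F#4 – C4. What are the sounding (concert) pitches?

E5 C#6 Eb5 A4 Eb4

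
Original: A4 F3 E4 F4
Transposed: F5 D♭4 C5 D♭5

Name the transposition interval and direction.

up a minor sixth

From A4 to F5 is 6 letter names — a sixth of some quality.
A4 to F5 is 8 semitones, which makes it a minor sixth; the second version is higher, so the direction is up.
Checking another pair — F4 → Db5 — gives the same interval.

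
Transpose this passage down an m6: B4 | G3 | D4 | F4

D#4 B2 F#3 A3

B4 down a minor sixth is D#4.
G3 down a minor sixth is B2.
D4 down a minor sixth is F#3.
F4: a sixth down reaches A, and 8 semitones makes it A3.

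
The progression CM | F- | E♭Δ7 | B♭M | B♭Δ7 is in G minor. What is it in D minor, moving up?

G minor up to D minor is a perfect fifth; each chord root moves by that interval while the quality stays the same.
CM: root C up a perfect fifth → G, giving GM.
F-: root F up a perfect fifth → C, giving C-.
E♭Δ7: root E♭ up a perfect fifth → Bb, giving BbΔ7.
B♭M: root B♭ up a perfect fifth → F, giving FM.
B♭Δ7: root B♭ up a perfect fifth → F, giving FΔ7.

GM C- BbΔ7 FM FΔ7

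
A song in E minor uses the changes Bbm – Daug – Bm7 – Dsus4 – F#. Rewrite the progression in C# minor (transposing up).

Gm Baug G#m7 Bsus4 D#

E minor up to C# minor is a major sixth; each chord root moves by that interval while the quality stays the same.
Bbm: root Bb up a major sixth → G, giving Gm.
Daug: root D up a major sixth → B, giving Baug.
Bm7: root B up a major sixth → G#, giving G#m7.
Dsus4: root D up a major sixth → B, giving Bsus4.
F#: root F# up a major sixth → D#, giving D#.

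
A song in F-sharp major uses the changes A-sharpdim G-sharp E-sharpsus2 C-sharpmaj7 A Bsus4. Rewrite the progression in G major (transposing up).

Bdim A F#sus2 Dmaj7 Bb Csus4

F-sharp major up to G major is a minor second; each chord root moves by that interval while the quality stays the same.
A-sharpdim: root A-sharp up a minor second → B, giving Bdim.
G-sharp: root G-sharp up a minor second → A, giving A.
E-sharpsus2: root E-sharp up a minor second → F#, giving F#sus2.
C-sharpmaj7: root C-sharp up a minor second → D, giving Dmaj7.
A: root A up a minor second → Bb, giving Bb.
Bsus4: root B up a minor second → C, giving Csus4.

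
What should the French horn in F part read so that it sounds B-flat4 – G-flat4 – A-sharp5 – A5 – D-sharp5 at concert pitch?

F5 Db5 E#6 E6 A#5

Written C4 sounds as F3 on the French horn in F, so concert pitches are written a perfect fifth up.
Bb4 becomes F5
Gb4 becomes Db5
A#5 becomes E#6
A5 becomes E6
D#5 becomes A#5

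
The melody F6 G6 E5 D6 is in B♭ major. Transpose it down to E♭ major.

Bb5 C6 A4 G5

B♭ major to E♭ major down is a perfect fifth, so every note moves down by that interval.
F6 to Bb5
G6 to C6
E5 to A4
D6 to G5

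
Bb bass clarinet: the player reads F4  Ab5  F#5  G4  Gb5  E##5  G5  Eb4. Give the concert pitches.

Eb3 Gb4 E4 F3 Fb4 D##4 F4 Db3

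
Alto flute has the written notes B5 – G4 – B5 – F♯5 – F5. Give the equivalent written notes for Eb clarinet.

First find concert pitch: the alto flute sounds a perfect fourth below written, so B5 G4 B5 F♯5 F5 sounds F#5 D4 F#5 C#5 C5.
Then write for Eb clarinet: it sounds a minor third above written, so the part must be a minor third below concert.
F#5 → D#5
D4 → B3
F#5 → D#5
C#5 → A#4
C5 → A4

D#5 B3 D#5 A#4 A4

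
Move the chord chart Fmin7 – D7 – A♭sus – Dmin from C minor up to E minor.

Amin7 F#7 Csus F#min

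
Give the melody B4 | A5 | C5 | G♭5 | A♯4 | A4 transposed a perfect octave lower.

B3 A4 C4 Gb4 A#3 A3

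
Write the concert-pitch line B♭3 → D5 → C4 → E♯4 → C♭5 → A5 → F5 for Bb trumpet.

Written C4 sounds as Bb3 on the Bb trumpet, so concert pitches are written a major second up.
Bb3 -> C4
D5 -> E5
C4 -> D4
E#4 -> F##4
Cb5 -> Db5
A5 -> B5
F5 -> G5

C4 E5 D4 F##4 Db5 B5 G5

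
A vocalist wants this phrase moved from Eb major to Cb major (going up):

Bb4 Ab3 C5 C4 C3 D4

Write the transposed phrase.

Gb5 Fb4 Ab5 Ab4 Ab3 Bb4

Eb major to Cb major up is a minor sixth, so every note moves up by that interval.
Bb4 becomes Gb5
Ab3 becomes Fb4
C5 becomes Ab5
C4 becomes Ab4
C3 becomes Ab3
D4 becomes Bb4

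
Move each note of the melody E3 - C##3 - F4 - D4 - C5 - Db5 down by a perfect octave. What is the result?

E3: an octave down reaches E, and 12 semitones makes it E2.
C##3: an octave down reaches C, and 12 semitones makes it C##2.
A perfect octave down from F4 gives F3.
D4: an octave down reaches D, and 12 semitones makes it D3.
A perfect octave down from C5 gives C4.
A perfect octave down from Db5 gives Db4.

E2 C##2 F3 D3 C4 Db4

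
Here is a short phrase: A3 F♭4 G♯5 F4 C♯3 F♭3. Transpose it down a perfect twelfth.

A3 → D2
Fb4 → Bbb2
G#5 → C#4
F4 → Bb2
C#3 → F#1
Fb3 → Bbb1

D2 Bbb2 C#4 Bb2 F#1 Bbb1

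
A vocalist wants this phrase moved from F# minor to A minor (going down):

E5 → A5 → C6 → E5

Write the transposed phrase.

G4 C5 Eb5 G4

F# minor to A minor down is a major sixth, so every note moves down by that interval.
E5 -> G4
A5 -> C5
C6 -> Eb5
E5 -> G4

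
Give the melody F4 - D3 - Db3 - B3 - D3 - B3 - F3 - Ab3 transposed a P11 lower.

F4 → C3
D3 → A1
Db3 → Ab1
B3 → F#2
D3 → A1
B3 → F#2
F3 → C2
Ab3 → Eb2

C3 A1 Ab1 F#2 A1 F#2 C2 Eb2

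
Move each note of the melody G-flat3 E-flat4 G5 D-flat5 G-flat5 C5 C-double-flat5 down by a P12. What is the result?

Gb3 → Cb2
Eb4 → Ab2
G5 → C4
Db5 → Gb3
Gb5 → Cb4
C5 → F3
Cbb5 → Fbb3

Cb2 Ab2 C4 Gb3 Cb4 F3 Fbb3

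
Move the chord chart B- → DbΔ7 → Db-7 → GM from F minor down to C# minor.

F minor down to C# minor is a diminished fourth; each chord root moves by that interval while the quality stays the same.
B-: root B down a diminished fourth → F##, giving F##-.
DbΔ7: root Db down a diminished fourth → A, giving AΔ7.
Db-7: root Db down a diminished fourth → A, giving A-7.
GM: root G down a diminished fourth → D#, giving D#M.

F##- AΔ7 A-7 D#M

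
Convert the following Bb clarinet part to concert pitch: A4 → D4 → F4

G4 C4 Eb4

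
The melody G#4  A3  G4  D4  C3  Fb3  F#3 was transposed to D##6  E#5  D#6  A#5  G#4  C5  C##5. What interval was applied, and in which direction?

up an augmented twelfth

Take the first pair: G#4 → D##6. G to D spans 12 letter names, so the interval is some kind of twelfth.
G#4 to D##6 is 20 semitones, which makes it an augmented twelfth; the second version is higher, so the direction is up.
Checking another pair — F#3 → C##5 — gives the same interval.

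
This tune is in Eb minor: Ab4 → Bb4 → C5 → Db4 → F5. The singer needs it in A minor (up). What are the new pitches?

D5 E5 F#5 G4 B5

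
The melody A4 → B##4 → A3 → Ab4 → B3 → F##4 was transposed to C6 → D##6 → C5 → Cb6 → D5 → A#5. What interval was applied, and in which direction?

From A4 to C6 is 10 letter names — a tenth of some quality.
A4 to C6 is 15 semitones, which makes it a minor tenth; the second version is higher, so the direction is up.
Checking another pair — F##4 → A#5 — gives the same interval.

up a minor tenth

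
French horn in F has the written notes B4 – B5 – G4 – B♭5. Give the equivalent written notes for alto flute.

First find concert pitch: the French horn in F sounds a perfect fifth below written, so B4 B5 G4 B♭5 sounds E4 E5 C4 Eb5.
Then write for alto flute: it sounds a perfect fourth below written, so the part must be a perfect fourth above concert.
E4 → A4
E5 → A5
C4 → F4
Eb5 → Ab5

A4 A5 F4 Ab5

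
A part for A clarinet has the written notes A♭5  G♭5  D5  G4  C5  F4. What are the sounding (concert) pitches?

The A clarinet sounds a minor third below written, so transpose each written note down a minor third.
Ab5 gives F5
Gb5 gives Eb5
D5 gives B4
G4 gives E4
C5 gives A4
F4 gives D4

F5 Eb5 B4 E4 A4 D4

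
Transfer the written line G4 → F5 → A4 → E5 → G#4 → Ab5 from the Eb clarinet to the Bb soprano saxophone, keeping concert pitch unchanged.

First find concert pitch: the Eb clarinet sounds a minor third above written, so G4 F5 A4 E5 G#4 Ab5 sounds Bb4 Ab5 C5 G5 B4 Cb6.
Then write for Bb soprano saxophone: it sounds a major second below written, so the part must be a major second above concert.
Bb4 → C5
Ab5 → Bb5
C5 → D5
G5 → A5
B4 → C#5
Cb6 → Db6

C5 Bb5 D5 A5 C#5 Db6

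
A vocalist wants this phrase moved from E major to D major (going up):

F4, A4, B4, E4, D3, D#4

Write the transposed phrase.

Eb5 G5 A5 D5 C4 C#5

From E up to D is a minor seventh; apply that to each pitch.
F4 -> Eb5
A4 -> G5
B4 -> A5
E4 -> D5
D3 -> C4
D#4 -> C#5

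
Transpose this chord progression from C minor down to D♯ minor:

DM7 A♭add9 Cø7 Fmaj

C minor down to D♯ minor is a diminished seventh; each chord root moves by that interval while the quality stays the same.
DM7: root D down a diminished seventh → E#, giving E#M7.
A♭add9: root A♭ down a diminished seventh → B, giving Badd9.
Cø7: root C down a diminished seventh → D#, giving D#ø7.
Fmaj: root F down a diminished seventh → G#, giving G#maj.

E#M7 Badd9 D#ø7 G#maj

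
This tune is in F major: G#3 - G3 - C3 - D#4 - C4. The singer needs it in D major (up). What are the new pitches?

F major to D major up is a major sixth, so every note moves up by that interval.
G#3 -> E#4
G3 -> E4
C3 -> A3
D#4 -> B#4
C4 -> A4

E#4 E4 A3 B#4 A4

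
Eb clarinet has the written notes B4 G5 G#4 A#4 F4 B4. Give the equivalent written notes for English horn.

First find concert pitch: the Eb clarinet sounds a minor third above written, so B4 G5 G#4 A#4 F4 B4 sounds D5 Bb5 B4 C#5 Ab4 D5.
Then write for English horn: it sounds a perfect fifth below written, so the part must be a perfect fifth above concert.
D5 → A5
Bb5 → F6
B4 → F#5
C#5 → G#5
Ab4 → Eb5
D5 → A5

A5 F6 F#5 G#5 Eb5 A5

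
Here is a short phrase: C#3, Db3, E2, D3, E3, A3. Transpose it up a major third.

C#3 → E#3
Db3 → F3
E2 → G#2
D3 → F#3
E3 → G#3
A3 → C#4

E#3 F3 G#2 F#3 G#3 C#4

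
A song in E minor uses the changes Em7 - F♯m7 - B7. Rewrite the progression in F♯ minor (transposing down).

F#m7 G#m7 C#7

E minor down to F♯ minor is a minor seventh; each chord root moves by that interval while the quality stays the same.
Em7: root E down a minor seventh → F#, giving F#m7.
F♯m7: root F♯ down a minor seventh → G#, giving G#m7.
B7: root B down a minor seventh → C#, giving C#7.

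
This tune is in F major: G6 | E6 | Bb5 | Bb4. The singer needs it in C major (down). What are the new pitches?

From F down to C is a perfect fourth; apply that to each pitch.
G6 to D6
E6 to B5
Bb5 to F5
Bb4 to F4

D6 B5 F5 F4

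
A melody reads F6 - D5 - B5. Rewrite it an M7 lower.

Gb5 Eb4 C5

F6 down a major seventh is Gb5.
D5: a seventh down reaches E, and 11 semitones makes it Eb4.
B5: a seventh down reaches C, and 11 semitones makes it C5.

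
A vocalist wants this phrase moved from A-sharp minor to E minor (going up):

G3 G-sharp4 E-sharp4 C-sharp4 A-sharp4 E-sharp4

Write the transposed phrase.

Db4 D5 B4 G4 E5 B4

A-sharp minor to E minor up is a diminished fifth, so every note moves up by that interval.
G3 gives Db4
G#4 gives D5
E#4 gives B4
C#4 gives G4
A#4 gives E5
E#4 gives B4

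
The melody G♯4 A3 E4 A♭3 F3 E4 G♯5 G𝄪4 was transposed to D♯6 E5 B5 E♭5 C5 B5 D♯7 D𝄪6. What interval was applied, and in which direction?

up a perfect twelfth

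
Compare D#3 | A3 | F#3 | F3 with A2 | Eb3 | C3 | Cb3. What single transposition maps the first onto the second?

down an augmented fourth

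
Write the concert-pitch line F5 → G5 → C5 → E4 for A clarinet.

Ab5 Bb5 Eb5 G4

Written C4 sounds as A3 on the A clarinet, so concert pitches are written a minor third up.
F5 gives Ab5
G5 gives Bb5
C5 gives Eb5
E4 gives G4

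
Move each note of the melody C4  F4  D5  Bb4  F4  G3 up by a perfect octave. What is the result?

A perfect octave up from C4 gives C5.
F4 up a perfect octave is F5.
A perfect octave up from D5 gives D6.
Bb4: an octave up reaches B, and 12 semitones makes it Bb5.
F4 up a perfect octave is F5.
G3 up a perfect octave is G4.

C5 F5 D6 Bb5 F5 G4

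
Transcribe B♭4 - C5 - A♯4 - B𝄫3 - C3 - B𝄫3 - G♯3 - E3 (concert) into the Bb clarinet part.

The Bb clarinet sounds a major second below written, so the written part must be a major second above concert — transpose each note up.
Bb4 gives C5
C5 gives D5
A#4 gives B#4
Bbb3 gives Cb4
C3 gives D3
Bbb3 gives Cb4
G#3 gives A#3
E3 gives F#3

C5 D5 B#4 Cb4 D3 Cb4 A#3 F#3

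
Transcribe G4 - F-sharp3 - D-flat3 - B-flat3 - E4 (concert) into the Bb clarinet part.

The Bb clarinet sounds a major second below written, so the written part must be a major second above concert — transpose each note up.
G4 becomes A4
F#3 becomes G#3
Db3 becomes Eb3
Bb3 becomes C4
E4 becomes F#4

A4 G#3 Eb3 C4 F#4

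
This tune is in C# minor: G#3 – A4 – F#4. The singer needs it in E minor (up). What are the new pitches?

From C# up to E is a minor third; apply that to each pitch.
G#3 -> B3
A4 -> C5
F#4 -> A4

B3 C5 A4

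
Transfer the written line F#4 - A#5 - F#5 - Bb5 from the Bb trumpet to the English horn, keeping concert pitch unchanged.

First find concert pitch: the Bb trumpet sounds a major second below written, so F#4 A#5 F#5 Bb5 sounds E4 G#5 E5 Ab5.
Then write for English horn: it sounds a perfect fifth below written, so the part must be a perfect fifth above concert.
E4 → B4
G#5 → D#6
E5 → B5
Ab5 → Eb6

B4 D#6 B5 Eb6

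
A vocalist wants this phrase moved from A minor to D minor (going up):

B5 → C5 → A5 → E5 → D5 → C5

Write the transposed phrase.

From A up to D is a perfect fourth; apply that to each pitch.
B5 to E6
C5 to F5
A5 to D6
E5 to A5
D5 to G5
C5 to F5

E6 F5 D6 A5 G5 F5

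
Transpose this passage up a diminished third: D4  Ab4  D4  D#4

A diminished third up from D4 gives Fb4.
A diminished third up from Ab4 gives Cbb5.
A diminished third up from D4 gives Fb4.
D#4 up a diminished third is F4.

Fb4 Cbb5 Fb4 F4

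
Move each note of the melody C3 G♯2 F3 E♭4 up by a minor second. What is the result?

C3 becomes Db3
G#2 becomes A2
F3 becomes Gb3
Eb4 becomes Fb4

Db3 A2 Gb3 Fb4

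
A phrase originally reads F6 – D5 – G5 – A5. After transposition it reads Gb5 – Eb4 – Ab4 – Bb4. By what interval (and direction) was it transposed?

From F6 to Gb5 is 7 letter names — a seventh of some quality.
Gb5 to F6 is 11 semitones, which makes it a major seventh; the second version is lower, so the direction is down.
Checking another pair — A5 → Bb4 — gives the same interval.

down a major seventh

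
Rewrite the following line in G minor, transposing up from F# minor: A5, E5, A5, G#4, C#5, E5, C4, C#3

Bb5 F5 Bb5 A4 D5 F5 Db4 D3

From F# up to G is a minor second; apply that to each pitch.
A5 → Bb5
E5 → F5
A5 → Bb5
G#4 → A4
C#5 → D5
E5 → F5
C4 → Db4
C#3 → D3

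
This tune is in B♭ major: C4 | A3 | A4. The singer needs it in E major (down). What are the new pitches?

From B♭ down to E is a diminished fifth; apply that to each pitch.
C4 gives F#3
A3 gives D#3
A4 gives D#4

F#3 D#3 D#4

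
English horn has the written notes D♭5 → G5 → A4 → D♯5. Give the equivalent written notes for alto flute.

Cb5 F5 G4 C#5

First find concert pitch: the English horn sounds a perfect fifth below written, so D♭5 G5 A4 D♯5 sounds Gb4 C5 D4 G#4.
Then write for alto flute: it sounds a perfect fourth below written, so the part must be a perfect fourth above concert.
Gb4 → Cb5
C5 → F5
D4 → G4
G#4 → C#5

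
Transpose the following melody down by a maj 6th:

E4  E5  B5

G3 G4 D5

E4 down a major sixth is G3.
E5 down a major sixth is G4.
B5: a sixth down reaches D, and 9 semitones makes it D5.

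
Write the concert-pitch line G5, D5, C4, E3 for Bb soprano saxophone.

Written C4 sounds as Bb3 on the Bb soprano saxophone, so concert pitches are written a major second up.
G5 becomes A5
D5 becomes E5
C4 becomes D4
E3 becomes F#3

A5 E5 D4 F#3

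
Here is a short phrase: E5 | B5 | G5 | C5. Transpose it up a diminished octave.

Eb6 Bb6 Gb6 Cb6

A diminished octave up from E5 gives Eb6.
A diminished octave up from B5 gives Bb6.
G5: an octave up reaches G, and 11 semitones makes it Gb6.
C5 up a diminished octave is Cb6.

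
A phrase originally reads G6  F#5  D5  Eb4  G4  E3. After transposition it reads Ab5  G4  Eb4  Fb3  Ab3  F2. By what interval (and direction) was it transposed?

down a major seventh

From G6 to Ab5 is 7 letter names — a seventh of some quality.
Ab5 to G6 is 11 semitones, which makes it a major seventh; the second version is lower, so the direction is down.
Checking another pair — E3 → F2 — gives the same interval.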